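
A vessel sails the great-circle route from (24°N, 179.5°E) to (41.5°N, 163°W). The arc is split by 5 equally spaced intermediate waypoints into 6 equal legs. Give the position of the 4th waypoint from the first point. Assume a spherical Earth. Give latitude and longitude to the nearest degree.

From cos δ = sin φ₁ sin φ₂ + cos φ₁ cos φ₂ cos Δλ, the central angle is δ ≈ 0.397 rad (22.8°).
Interpolate at f = 4/6 with slerp weights a = sin((1−f)δ)/sin δ ≈ 0.341, b = sin(fδ)/sin δ ≈ 0.677.
p = a·p₁ + b·p₂ ≈ (-0.796, -0.145, 0.587); φ = arcsin(p_z) ≈ 35.95°, λ = atan2(p_y, p_x) ≈ -169.65°.

≈ (36°N, 170°W)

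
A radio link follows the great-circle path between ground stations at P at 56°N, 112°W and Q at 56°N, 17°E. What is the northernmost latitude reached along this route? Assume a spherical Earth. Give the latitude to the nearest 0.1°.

The great circle lies in the plane with unit normal n̂ = (p₁ × p₂)/|p₁ × p₂|.
Here n̂_z ≈ +0.279; the vertex latitude is φ_max = arccos|n̂_z| ≈ 73.8°.
Check via Clairaut: cos φ_max = |cos φ₁| · sin C = cos(56.0°)·sin(29.9°) ≈ 0.279, again giving ≈ 73.8°.

≈ 73.8°N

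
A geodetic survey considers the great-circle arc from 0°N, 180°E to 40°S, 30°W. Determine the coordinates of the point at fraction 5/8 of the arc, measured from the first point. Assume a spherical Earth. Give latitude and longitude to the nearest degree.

≈ 58°S, 105°W

From cos δ = sin φ₁ sin φ₂ + cos φ₁ cos φ₂ cos Δλ, the central angle is δ ≈ 2.296 rad (131.6°).
Interpolate at f = 5/8 with slerp weights a = sin((1−f)δ)/sin δ ≈ 1.014, b = sin(fδ)/sin δ ≈ 1.324.
p = a·p₁ + b·p₂ ≈ (-0.135, -0.507, -0.851); φ = arcsin(p_z) ≈ -58.34°, λ = atan2(p_y, p_x) ≈ -104.93°.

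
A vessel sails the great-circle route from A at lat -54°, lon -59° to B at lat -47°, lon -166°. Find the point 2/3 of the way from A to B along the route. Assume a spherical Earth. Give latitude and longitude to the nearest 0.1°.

Convert each endpoint to a unit vector on the sphere (x = cos φ cos λ, y = cos φ sin λ, z = sin φ).
The central angle between the endpoints is δ = arccos(p₁·p₂) ≈ 1.076 rad (61.7°).
Interpolate at f = 2/3 with slerp weights a = sin((1−f)δ)/sin δ ≈ 0.399, b = sin(fδ)/sin δ ≈ 0.747.
p = a·p₁ + b·p₂ ≈ (-0.374, -0.324, -0.869); φ = arcsin(p_z) ≈ -60.35°, λ = atan2(p_y, p_x) ≈ -139.04°.

≈ lat -60.4°, lon -139.0°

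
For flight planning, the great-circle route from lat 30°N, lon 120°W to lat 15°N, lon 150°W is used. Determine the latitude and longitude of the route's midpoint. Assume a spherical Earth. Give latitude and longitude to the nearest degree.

Convert each endpoint to a unit vector on the sphere (x = cos φ cos λ, y = cos φ sin λ, z = sin φ).
The central angle between the endpoints is δ = arccos(p₁·p₂) ≈ 0.547 rad (31.4°).
Interpolate at f = 1/2 with slerp weights a = sin((1−f)δ)/sin δ ≈ 0.519, b = sin(fδ)/sin δ ≈ 0.519.
p = a·p₁ + b·p₂ ≈ (-0.659, -0.640, 0.394); φ = arcsin(p_z) ≈ 23.21°, λ = atan2(p_y, p_x) ≈ -135.84°.

≈ lat 23°N, lon 136°W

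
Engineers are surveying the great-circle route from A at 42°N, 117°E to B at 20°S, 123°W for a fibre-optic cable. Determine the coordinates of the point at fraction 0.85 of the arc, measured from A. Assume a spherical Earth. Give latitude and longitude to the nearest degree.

≈ 8°S, 138°W

From cos δ = sin φ₁ sin φ₂ + cos φ₁ cos φ₂ cos Δλ, the central angle is δ ≈ 2.187 rad (125.3°).
Interpolate at f = 0.85 with slerp weights a = sin((1−f)δ)/sin δ ≈ 0.395, b = sin(fδ)/sin δ ≈ 1.175.
p = a·p₁ + b·p₂ ≈ (-0.735, -0.664, -0.138); φ = arcsin(p_z) ≈ -7.91°, λ = atan2(p_y, p_x) ≈ -137.87°.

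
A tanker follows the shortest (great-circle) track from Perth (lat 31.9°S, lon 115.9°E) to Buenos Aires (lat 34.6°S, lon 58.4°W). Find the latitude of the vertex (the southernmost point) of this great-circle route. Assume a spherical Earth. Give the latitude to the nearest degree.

The great circle lies in the plane with unit normal n̂ = (p₁ × p₂)/|p₁ × p₂|.
Here n̂_z ≈ -0.076; the vertex latitude is φ_max = arccos|n̂_z| ≈ 85.7°.
Check via Clairaut: cos φ_max = |cos φ₁| · sin C = cos(31.9°)·sin(174.9°) ≈ 0.076, again giving ≈ 85.7°.

≈ 86°S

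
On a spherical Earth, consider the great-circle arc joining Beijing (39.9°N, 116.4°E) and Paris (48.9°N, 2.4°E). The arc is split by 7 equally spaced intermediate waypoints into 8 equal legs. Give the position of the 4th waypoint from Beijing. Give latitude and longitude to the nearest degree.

Convert each endpoint to a unit vector on the sphere (x = cos φ cos λ, y = cos φ sin λ, z = sin φ).
The central angle between the endpoints is δ = arccos(p₁·p₂) ≈ 1.289 rad (73.8°).
Interpolate at f = 4/8 with slerp weights a = sin((1−f)δ)/sin δ ≈ 0.625, b = sin(fδ)/sin δ ≈ 0.625.
p = a·p₁ + b·p₂ ≈ (0.197, 0.447, 0.872); φ = arcsin(p_z) ≈ 60.75°, λ = atan2(p_y, p_x) ≈ 66.17°.

≈ 61°N, 66°E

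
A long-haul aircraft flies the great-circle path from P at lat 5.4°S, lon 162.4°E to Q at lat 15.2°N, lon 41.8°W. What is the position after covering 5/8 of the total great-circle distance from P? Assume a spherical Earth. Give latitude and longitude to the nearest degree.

≈ lat 25°N, lon 103°W

Write both endpoints as unit vectors p₁, p₂ with components (cos φ cos λ, cos φ sin λ, sin φ).
The central angle between the endpoints is δ = arccos(p₁·p₂) ≈ 2.693 rad (154.3°).
Interpolate at f = 5/8 with slerp weights a = sin((1−f)δ)/sin δ ≈ 1.952, b = sin(fδ)/sin δ ≈ 2.290.
p = a·p₁ + b·p₂ ≈ (-0.204, -0.886, 0.417); φ = arcsin(p_z) ≈ 24.64°, λ = atan2(p_y, p_x) ≈ -102.99°.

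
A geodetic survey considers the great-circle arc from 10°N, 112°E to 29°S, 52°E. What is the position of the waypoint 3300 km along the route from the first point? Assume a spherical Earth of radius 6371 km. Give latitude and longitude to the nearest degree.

Convert each endpoint to a unit vector on the sphere (x = cos φ cos λ, y = cos φ sin λ, z = sin φ).
The central angle between the endpoints is δ = arccos(p₁·p₂) ≈ 1.217 rad (69.7°). The total great-circle distance is δ·R ≈ 1.217 × 6371 ≈ 7753 km, so the target fraction is f = 3300/7753 ≈ 0.426.
Interpolate at f ≈ 0.426 with slerp weights a = sin((1−f)δ)/sin δ ≈ 0.686, b = sin(fδ)/sin δ ≈ 0.528.
p = a·p₁ + b·p₂ ≈ (0.031, 0.990, -0.137); φ = arcsin(p_z) ≈ -7.86°, λ = atan2(p_y, p_x) ≈ 88.20°.

≈ 8°S, 88°E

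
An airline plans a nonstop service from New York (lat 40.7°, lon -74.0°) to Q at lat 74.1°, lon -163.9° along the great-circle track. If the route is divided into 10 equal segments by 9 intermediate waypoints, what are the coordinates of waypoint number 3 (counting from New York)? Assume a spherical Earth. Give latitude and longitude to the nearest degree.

The haversine formula gives a central angle δ ≈ 0.892 rad (51.1°) between the endpoints.
Interpolate at f = 3/10 with slerp weights a = sin((1−f)δ)/sin δ ≈ 0.751, b = sin(fδ)/sin δ ≈ 0.340.
p = a·p₁ + b·p₂ ≈ (0.068, -0.573, 0.817); φ = arcsin(p_z) ≈ 54.75°, λ = atan2(p_y, p_x) ≈ -83.28°.

≈ lat 55°, lon -83°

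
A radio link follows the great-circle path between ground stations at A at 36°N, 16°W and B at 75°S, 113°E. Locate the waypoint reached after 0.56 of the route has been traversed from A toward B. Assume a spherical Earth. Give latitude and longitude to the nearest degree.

Write both endpoints as unit vectors p₁, p₂ with components (cos φ cos λ, cos φ sin λ, sin φ).
The central angle between the endpoints is δ = arccos(p₁·p₂) ≈ 2.346 rad (134.4°).
Interpolate at f = 0.56 with slerp weights a = sin((1−f)δ)/sin δ ≈ 1.201, b = sin(fδ)/sin δ ≈ 1.353.
p = a·p₁ + b·p₂ ≈ (0.797, 0.055, -0.601); φ = arcsin(p_z) ≈ -36.95°, λ = atan2(p_y, p_x) ≈ 3.92°.

≈ 37°S, 4°E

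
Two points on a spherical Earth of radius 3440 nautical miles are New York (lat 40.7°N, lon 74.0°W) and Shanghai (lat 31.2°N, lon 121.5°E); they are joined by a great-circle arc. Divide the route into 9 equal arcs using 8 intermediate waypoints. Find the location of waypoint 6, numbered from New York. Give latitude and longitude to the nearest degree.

From cos δ = sin φ₁ sin φ₂ + cos φ₁ cos φ₂ cos Δλ, the central angle is δ ≈ 1.862 rad (106.7°).
Interpolate at f = 6/9 with slerp weights a = sin((1−f)δ)/sin δ ≈ 0.607, b = sin(fδ)/sin δ ≈ 0.988.
p = a·p₁ + b·p₂ ≈ (-0.315, 0.278, 0.908); φ = arcsin(p_z) ≈ 65.18°, λ = atan2(p_y, p_x) ≈ 138.54°.

≈ lat 65°N, lon 139°E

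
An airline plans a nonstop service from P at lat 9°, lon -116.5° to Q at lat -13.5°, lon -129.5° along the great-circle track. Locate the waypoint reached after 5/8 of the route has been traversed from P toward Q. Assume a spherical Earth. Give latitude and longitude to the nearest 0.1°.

From cos δ = sin φ₁ sin φ₂ + cos φ₁ cos φ₂ cos Δλ, the central angle is δ ≈ 0.453 rad (25.9°).
Interpolate at f = 5/8 with slerp weights a = sin((1−f)δ)/sin δ ≈ 0.386, b = sin(fδ)/sin δ ≈ 0.638.
p = a·p₁ + b·p₂ ≈ (-0.565, -0.820, -0.089); φ = arcsin(p_z) ≈ -5.08°, λ = atan2(p_y, p_x) ≈ -124.56°.

≈ lat -5.1°, lon -124.6°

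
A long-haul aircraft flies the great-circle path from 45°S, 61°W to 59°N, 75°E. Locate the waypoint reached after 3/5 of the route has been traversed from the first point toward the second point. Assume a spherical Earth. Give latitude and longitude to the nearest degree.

From cos δ = sin φ₁ sin φ₂ + cos φ₁ cos φ₂ cos Δλ, the central angle is δ ≈ 2.622 rad (150.2°).
Interpolate at f = 3/5 with slerp weights a = sin((1−f)δ)/sin δ ≈ 1.746, b = sin(fδ)/sin δ ≈ 2.014.
p = a·p₁ + b·p₂ ≈ (0.867, -0.078, 0.492); φ = arcsin(p_z) ≈ 29.47°, λ = atan2(p_y, p_x) ≈ -5.13°.

≈ 29°N, 5°W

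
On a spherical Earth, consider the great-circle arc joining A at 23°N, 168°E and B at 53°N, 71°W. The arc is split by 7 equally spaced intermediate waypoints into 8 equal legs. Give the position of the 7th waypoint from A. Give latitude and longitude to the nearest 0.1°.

≈ 58.7°N, 88.0°W

The haversine formula gives a central angle δ ≈ 1.544 rad (88.5°) between the endpoints.
Interpolate at f = 7/8 with slerp weights a = sin((1−f)δ)/sin δ ≈ 0.192, b = sin(fδ)/sin δ ≈ 0.976.
p = a·p₁ + b·p₂ ≈ (0.019, -0.519, 0.855); φ = arcsin(p_z) ≈ 58.72°, λ = atan2(p_y, p_x) ≈ -87.96°.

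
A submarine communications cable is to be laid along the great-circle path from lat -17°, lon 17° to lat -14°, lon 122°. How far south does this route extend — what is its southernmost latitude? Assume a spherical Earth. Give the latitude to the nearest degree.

The great circle lies in the plane with unit normal n̂ = (p₁ × p₂)/|p₁ × p₂|.
Here n̂_z ≈ +0.909; the vertex latitude is φ_max = arccos|n̂_z| ≈ 24.6°.
Check via Clairaut: cos φ_max = |cos φ₁| · sin C = cos(17.0°)·sin(108.0°) ≈ 0.909, again giving ≈ 24.6°.

≈ -25°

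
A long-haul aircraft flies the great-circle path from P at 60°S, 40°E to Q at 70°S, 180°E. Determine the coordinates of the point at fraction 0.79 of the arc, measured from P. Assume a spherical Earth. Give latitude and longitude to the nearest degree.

≈ 78°S, 159°E

Convert each endpoint to a unit vector on the sphere (x = cos φ cos λ, y = cos φ sin λ, z = sin φ).
The central angle between the endpoints is δ = arccos(p₁·p₂) ≈ 0.819 rad (46.9°).
Interpolate at f = 0.79 with slerp weights a = sin((1−f)δ)/sin δ ≈ 0.234, b = sin(fδ)/sin δ ≈ 0.825.
p = a·p₁ + b·p₂ ≈ (-0.193, 0.075, -0.978); φ = arcsin(p_z) ≈ -78.07°, λ = atan2(p_y, p_x) ≈ 158.64°.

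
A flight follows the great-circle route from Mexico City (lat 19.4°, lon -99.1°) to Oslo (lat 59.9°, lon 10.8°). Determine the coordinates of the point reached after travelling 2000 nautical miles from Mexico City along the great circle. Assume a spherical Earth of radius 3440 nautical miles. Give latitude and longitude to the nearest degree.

From cos δ = sin φ₁ sin φ₂ + cos φ₁ cos φ₂ cos Δλ, the central angle is δ ≈ 1.444 rad (82.7°). The total great-circle distance is δ·R ≈ 1.444 × 3440 ≈ 4968 nmi, so the target fraction is f = 2000/4968 ≈ 0.403.
Interpolate at f ≈ 0.403 with slerp weights a = sin((1−f)δ)/sin δ ≈ 0.766, b = sin(fδ)/sin δ ≈ 0.554.
p = a·p₁ + b·p₂ ≈ (0.159, -0.661, 0.733); φ = arcsin(p_z) ≈ 47.17°, λ = atan2(p_y, p_x) ≈ -76.52°.

≈ lat 47°, lon -77°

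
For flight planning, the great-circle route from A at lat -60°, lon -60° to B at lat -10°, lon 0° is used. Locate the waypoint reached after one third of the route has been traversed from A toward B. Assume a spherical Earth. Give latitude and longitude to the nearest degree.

The haversine formula gives a central angle δ ≈ 1.163 rad (66.6°) between the endpoints.
Interpolate at f = 1/3 with slerp weights a = sin((1−f)δ)/sin δ ≈ 0.762, b = sin(fδ)/sin δ ≈ 0.412.
p = a·p₁ + b·p₂ ≈ (0.596, -0.330, -0.732); φ = arcsin(p_z) ≈ -47.04°, λ = atan2(p_y, p_x) ≈ -28.98°.

≈ lat -47°, lon -29°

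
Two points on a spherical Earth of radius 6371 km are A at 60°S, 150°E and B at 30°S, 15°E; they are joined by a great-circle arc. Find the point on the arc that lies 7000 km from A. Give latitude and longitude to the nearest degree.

≈ 48°S, 25°E

Convert each endpoint to a unit vector on the sphere (x = cos φ cos λ, y = cos φ sin λ, z = sin φ).
The central angle between the endpoints is δ = arccos(p₁·p₂) ≈ 1.444 rad (82.7°). The total great-circle distance is δ·R ≈ 1.444 × 6371 ≈ 9197 km, so the target fraction is f = 7000/9197 ≈ 0.761.
Interpolate at f ≈ 0.761 with slerp weights a = sin((1−f)δ)/sin δ ≈ 0.341, b = sin(fδ)/sin δ ≈ 0.898.
p = a·p₁ + b·p₂ ≈ (0.603, 0.286, -0.744); φ = arcsin(p_z) ≈ -48.08°, λ = atan2(p_y, p_x) ≈ 25.39°.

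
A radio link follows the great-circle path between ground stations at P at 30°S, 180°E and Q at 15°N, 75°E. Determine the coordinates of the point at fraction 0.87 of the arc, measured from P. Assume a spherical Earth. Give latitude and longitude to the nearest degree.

Convert each endpoint to a unit vector on the sphere (x = cos φ cos λ, y = cos φ sin λ, z = sin φ).
The central angle between the endpoints is δ = arccos(p₁·p₂) ≈ 1.924 rad (110.2°).
Interpolate at f = 0.87 with slerp weights a = sin((1−f)δ)/sin δ ≈ 0.264, b = sin(fδ)/sin δ ≈ 1.060.
p = a·p₁ + b·p₂ ≈ (0.037, 0.989, 0.142); φ = arcsin(p_z) ≈ 8.19°, λ = atan2(p_y, p_x) ≈ 87.88°.

≈ 8°N, 88°E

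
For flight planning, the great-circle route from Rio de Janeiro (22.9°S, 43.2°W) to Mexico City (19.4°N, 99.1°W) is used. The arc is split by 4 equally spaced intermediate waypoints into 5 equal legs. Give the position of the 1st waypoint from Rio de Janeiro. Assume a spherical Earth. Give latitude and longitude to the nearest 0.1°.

Convert each endpoint to a unit vector on the sphere (x = cos φ cos λ, y = cos φ sin λ, z = sin φ).
The central angle between the endpoints is δ = arccos(p₁·p₂) ≈ 1.205 rad (69.0°).
Interpolate at f = 1/5 with slerp weights a = sin((1−f)δ)/sin δ ≈ 0.880, b = sin(fδ)/sin δ ≈ 0.256.
p = a·p₁ + b·p₂ ≈ (0.553, -0.793, -0.257); φ = arcsin(p_z) ≈ -14.92°, λ = atan2(p_y, p_x) ≈ -55.12°.

≈ 14.9°S, 55.1°W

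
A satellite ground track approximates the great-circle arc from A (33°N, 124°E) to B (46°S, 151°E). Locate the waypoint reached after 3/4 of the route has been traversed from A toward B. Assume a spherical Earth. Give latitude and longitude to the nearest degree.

≈ (27°S, 142°E)

Convert each endpoint to a unit vector on the sphere (x = cos φ cos λ, y = cos φ sin λ, z = sin φ).
The central angle between the endpoints is δ = arccos(p₁·p₂) ≈ 1.443 rad (82.7°).
Interpolate at f = 3/4 with slerp weights a = sin((1−f)δ)/sin δ ≈ 0.356, b = sin(fδ)/sin δ ≈ 0.890.
p = a·p₁ + b·p₂ ≈ (-0.708, 0.547, -0.447); φ = arcsin(p_z) ≈ -26.53°, λ = atan2(p_y, p_x) ≈ 142.29°.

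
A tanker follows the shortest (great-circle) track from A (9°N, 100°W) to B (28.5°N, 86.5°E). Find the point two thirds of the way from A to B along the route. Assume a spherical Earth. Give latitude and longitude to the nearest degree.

From cos δ = sin φ₁ sin φ₂ + cos φ₁ cos φ₂ cos Δλ, the central angle is δ ≈ 2.478 rad (142.0°).
Interpolate at f = 2/3 with slerp weights a = sin((1−f)δ)/sin δ ≈ 1.194, b = sin(fδ)/sin δ ≈ 1.618.
p = a·p₁ + b·p₂ ≈ (-0.118, 0.258, 0.959); φ = arcsin(p_z) ≈ 73.50°, λ = atan2(p_y, p_x) ≈ 114.53°.

≈ (74°N, 115°E)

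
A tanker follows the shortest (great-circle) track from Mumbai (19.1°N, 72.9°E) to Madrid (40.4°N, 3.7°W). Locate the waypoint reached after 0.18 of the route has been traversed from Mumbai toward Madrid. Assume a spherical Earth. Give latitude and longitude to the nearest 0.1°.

≈ 26.1°N, 62.1°E

Write both endpoints as unit vectors p₁, p₂ with components (cos φ cos λ, cos φ sin λ, sin φ).
The central angle between the endpoints is δ = arccos(p₁·p₂) ≈ 1.182 rad (67.7°).
Interpolate at f = 0.18 with slerp weights a = sin((1−f)δ)/sin δ ≈ 0.891, b = sin(fδ)/sin δ ≈ 0.228.
p = a·p₁ + b·p₂ ≈ (0.421, 0.794, 0.439); φ = arcsin(p_z) ≈ 26.07°, λ = atan2(p_y, p_x) ≈ 62.05°.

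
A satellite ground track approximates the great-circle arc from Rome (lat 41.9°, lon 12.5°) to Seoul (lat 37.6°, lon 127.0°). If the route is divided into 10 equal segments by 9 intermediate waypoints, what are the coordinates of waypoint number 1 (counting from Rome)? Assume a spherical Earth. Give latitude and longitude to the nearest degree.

≈ lat 47°, lon 21°

Convert each endpoint to a unit vector on the sphere (x = cos φ cos λ, y = cos φ sin λ, z = sin φ).
The central angle between the endpoints is δ = arccos(p₁·p₂) ≈ 1.407 rad (80.6°).
Interpolate at f = 1/10 with slerp weights a = sin((1−f)δ)/sin δ ≈ 0.967, b = sin(fδ)/sin δ ≈ 0.142.
p = a·p₁ + b·p₂ ≈ (0.635, 0.246, 0.732); φ = arcsin(p_z) ≈ 47.10°, λ = atan2(p_y, p_x) ≈ 21.16°.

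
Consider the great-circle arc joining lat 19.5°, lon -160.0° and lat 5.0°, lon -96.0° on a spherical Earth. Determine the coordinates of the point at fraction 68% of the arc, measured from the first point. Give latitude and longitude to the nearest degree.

≈ lat 11°, lon -116°

Write both endpoints as unit vectors p₁, p₂ with components (cos φ cos λ, cos φ sin λ, sin φ).
The central angle between the endpoints is δ = arccos(p₁·p₂) ≈ 1.114 rad (63.8°).
Interpolate at f = 0.68 with slerp weights a = sin((1−f)δ)/sin δ ≈ 0.389, b = sin(fδ)/sin δ ≈ 0.766.
p = a·p₁ + b·p₂ ≈ (-0.424, -0.884, 0.197); φ = arcsin(p_z) ≈ 11.34°, λ = atan2(p_y, p_x) ≈ -115.64°.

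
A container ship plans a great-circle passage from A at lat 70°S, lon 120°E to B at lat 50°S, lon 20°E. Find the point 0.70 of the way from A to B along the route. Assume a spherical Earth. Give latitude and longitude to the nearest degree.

≈ lat 62°S, lon 34°E

The haversine formula gives a central angle δ ≈ 0.821 rad (47.0°) between the endpoints.
Interpolate at f = 0.70 with slerp weights a = sin((1−f)δ)/sin δ ≈ 0.333, b = sin(fδ)/sin δ ≈ 0.743.
p = a·p₁ + b·p₂ ≈ (0.392, 0.262, -0.882); φ = arcsin(p_z) ≈ -61.89°, λ = atan2(p_y, p_x) ≈ 33.78°.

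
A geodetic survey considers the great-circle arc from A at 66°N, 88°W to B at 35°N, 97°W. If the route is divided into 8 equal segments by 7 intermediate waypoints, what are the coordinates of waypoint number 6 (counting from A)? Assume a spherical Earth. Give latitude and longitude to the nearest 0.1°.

≈ 42.8°N, 95.7°W

From cos δ = sin φ₁ sin φ₂ + cos φ₁ cos φ₂ cos Δλ, the central angle is δ ≈ 0.549 rad (31.5°).
Interpolate at f = 6/8 with slerp weights a = sin((1−f)δ)/sin δ ≈ 0.262, b = sin(fδ)/sin δ ≈ 0.767.
p = a·p₁ + b·p₂ ≈ (-0.073, -0.730, 0.679); φ = arcsin(p_z) ≈ 42.80°, λ = atan2(p_y, p_x) ≈ -95.70°.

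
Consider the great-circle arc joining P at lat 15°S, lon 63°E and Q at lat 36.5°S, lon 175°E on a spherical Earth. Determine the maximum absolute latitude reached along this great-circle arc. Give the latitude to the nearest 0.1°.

≈ 43.4°S

The great circle lies in the plane with unit normal n̂ = (p₁ × p₂)/|p₁ × p₂|.
Here n̂_z ≈ +0.727; the vertex latitude is φ_max = arccos|n̂_z| ≈ 43.4°.
Check via Clairaut: cos φ_max = |cos φ₁| · sin C = cos(15.0°)·sin(131.2°) ≈ 0.727, again giving ≈ 43.4°.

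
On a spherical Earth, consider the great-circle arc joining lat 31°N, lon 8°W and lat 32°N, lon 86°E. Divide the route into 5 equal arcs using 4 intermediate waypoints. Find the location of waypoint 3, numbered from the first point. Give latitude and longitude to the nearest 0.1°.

≈ lat 41.6°N, lon 49.0°E

The haversine formula gives a central angle δ ≈ 1.347 rad (77.2°) between the endpoints.
Interpolate at f = 3/5 with slerp weights a = sin((1−f)δ)/sin δ ≈ 0.526, b = sin(fδ)/sin δ ≈ 0.741.
p = a·p₁ + b·p₂ ≈ (0.490, 0.564, 0.664); φ = arcsin(p_z) ≈ 41.60°, λ = atan2(p_y, p_x) ≈ 49.01°.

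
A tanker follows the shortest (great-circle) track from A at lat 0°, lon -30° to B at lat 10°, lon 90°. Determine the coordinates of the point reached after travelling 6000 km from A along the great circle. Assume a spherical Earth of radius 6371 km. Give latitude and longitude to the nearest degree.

≈ lat 9°, lon 23°

Convert each endpoint to a unit vector on the sphere (x = cos φ cos λ, y = cos φ sin λ, z = sin φ).
The central angle between the endpoints is δ = arccos(p₁·p₂) ≈ 2.086 rad (119.5°). The total great-circle distance is δ·R ≈ 2.086 × 6371 ≈ 13288 km, so the target fraction is f = 6000/13288 ≈ 0.452.
Interpolate at f ≈ 0.452 with slerp weights a = sin((1−f)δ)/sin δ ≈ 1.046, b = sin(fδ)/sin δ ≈ 0.929.
p = a·p₁ + b·p₂ ≈ (0.906, 0.392, 0.161); φ = arcsin(p_z) ≈ 9.28°, λ = atan2(p_y, p_x) ≈ 23.40°.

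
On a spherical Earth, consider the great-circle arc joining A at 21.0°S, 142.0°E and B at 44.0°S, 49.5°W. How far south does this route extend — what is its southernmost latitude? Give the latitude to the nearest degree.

≈ 82°S

The great circle lies in the plane with unit normal n̂ = (p₁ × p₂)/|p₁ × p₂|.
Here n̂_z ≈ +0.147; the vertex latitude is φ_max = arccos|n̂_z| ≈ 81.6°.
Check via Clairaut: cos φ_max = |cos φ₁| · sin C = cos(21.0°)·sin(171.0°) ≈ 0.147, again giving ≈ 81.6°.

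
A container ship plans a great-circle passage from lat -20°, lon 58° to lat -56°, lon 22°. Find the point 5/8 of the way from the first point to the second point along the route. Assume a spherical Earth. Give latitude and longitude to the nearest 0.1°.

≈ lat -43.9°, lon 40.3°

Write both endpoints as unit vectors p₁, p₂ with components (cos φ cos λ, cos φ sin λ, sin φ).
The central angle between the endpoints is δ = arccos(p₁·p₂) ≈ 0.783 rad (44.9°).
Interpolate at f = 5/8 with slerp weights a = sin((1−f)δ)/sin δ ≈ 0.410, b = sin(fδ)/sin δ ≈ 0.666.
p = a·p₁ + b·p₂ ≈ (0.550, 0.467, -0.693); φ = arcsin(p_z) ≈ -43.85°, λ = atan2(p_y, p_x) ≈ 40.32°.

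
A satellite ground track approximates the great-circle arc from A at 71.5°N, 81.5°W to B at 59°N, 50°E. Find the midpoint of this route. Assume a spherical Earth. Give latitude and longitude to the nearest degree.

Convert each endpoint to a unit vector on the sphere (x = cos φ cos λ, y = cos φ sin λ, z = sin φ).
The central angle between the endpoints is δ = arccos(p₁·p₂) ≈ 0.789 rad (45.2°).
Interpolate at f = 1/2 with slerp weights a = sin((1−f)δ)/sin δ ≈ 0.542, b = sin(fδ)/sin δ ≈ 0.542.
p = a·p₁ + b·p₂ ≈ (0.205, 0.044, 0.978); φ = arcsin(p_z) ≈ 77.92°, λ = atan2(p_y, p_x) ≈ 12.06°.

≈ 78°N, 12°E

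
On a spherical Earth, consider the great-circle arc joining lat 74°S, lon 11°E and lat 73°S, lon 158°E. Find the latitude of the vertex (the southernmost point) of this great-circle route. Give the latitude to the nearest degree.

≈ 85°S

The great circle lies in the plane with unit normal n̂ = (p₁ × p₂)/|p₁ × p₂|.
Here n̂_z ≈ +0.084; the vertex latitude is φ_max = arccos|n̂_z| ≈ 85.2°.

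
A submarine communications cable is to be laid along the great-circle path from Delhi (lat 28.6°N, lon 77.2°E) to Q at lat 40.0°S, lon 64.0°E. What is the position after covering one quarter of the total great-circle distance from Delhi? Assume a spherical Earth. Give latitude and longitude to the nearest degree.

≈ lat 11°N, lon 74°E

From cos δ = sin φ₁ sin φ₂ + cos φ₁ cos φ₂ cos Δλ, the central angle is δ ≈ 1.216 rad (69.7°).
Interpolate at f = 1/4 with slerp weights a = sin((1−f)δ)/sin δ ≈ 0.843, b = sin(fδ)/sin δ ≈ 0.319.
p = a·p₁ + b·p₂ ≈ (0.271, 0.942, 0.198); φ = arcsin(p_z) ≈ 11.45°, λ = atan2(p_y, p_x) ≈ 73.93°.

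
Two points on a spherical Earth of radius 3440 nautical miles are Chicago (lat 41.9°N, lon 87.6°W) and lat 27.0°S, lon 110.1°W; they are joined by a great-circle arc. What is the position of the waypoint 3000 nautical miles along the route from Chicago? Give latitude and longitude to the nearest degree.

≈ lat 6°S, lon 104°W

Convert each endpoint to a unit vector on the sphere (x = cos φ cos λ, y = cos φ sin λ, z = sin φ).
The central angle between the endpoints is δ = arccos(p₁·p₂) ≈ 1.256 rad (72.0°). The total great-circle distance is δ·R ≈ 1.256 × 3440 ≈ 4321 nmi, so the target fraction is f = 3000/4321 ≈ 0.694.
Interpolate at f ≈ 0.694 with slerp weights a = sin((1−f)δ)/sin δ ≈ 0.394, b = sin(fδ)/sin δ ≈ 0.805.
p = a·p₁ + b·p₂ ≈ (-0.234, -0.967, -0.102); φ = arcsin(p_z) ≈ -5.88°, λ = atan2(p_y, p_x) ≈ -103.62°.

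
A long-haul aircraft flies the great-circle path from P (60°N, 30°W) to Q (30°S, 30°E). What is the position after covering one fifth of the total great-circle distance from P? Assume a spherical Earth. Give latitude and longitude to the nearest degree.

≈ (44°N, 8°W)

Write both endpoints as unit vectors p₁, p₂ with components (cos φ cos λ, cos φ sin λ, sin φ).
The central angle between the endpoints is δ = arccos(p₁·p₂) ≈ 1.789 rad (102.5°).
Interpolate at f = 1/5 with slerp weights a = sin((1−f)δ)/sin δ ≈ 1.014, b = sin(fδ)/sin δ ≈ 0.359.
p = a·p₁ + b·p₂ ≈ (0.708, -0.098, 0.699); φ = arcsin(p_z) ≈ 44.35°, λ = atan2(p_y, p_x) ≈ -7.90°.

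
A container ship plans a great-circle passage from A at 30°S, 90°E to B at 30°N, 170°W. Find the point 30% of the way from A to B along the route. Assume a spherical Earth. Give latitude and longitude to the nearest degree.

The haversine formula gives a central angle δ ≈ 1.961 rad (112.3°) between the endpoints.
Interpolate at f = 0.30 with slerp weights a = sin((1−f)δ)/sin δ ≈ 1.060, b = sin(fδ)/sin δ ≈ 0.600.
p = a·p₁ + b·p₂ ≈ (-0.512, 0.828, -0.230); φ = arcsin(p_z) ≈ -13.30°, λ = atan2(p_y, p_x) ≈ 121.72°.

≈ 13°S, 122°E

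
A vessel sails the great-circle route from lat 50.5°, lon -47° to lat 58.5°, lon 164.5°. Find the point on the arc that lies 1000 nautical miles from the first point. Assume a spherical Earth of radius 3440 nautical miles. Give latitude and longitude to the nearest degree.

≈ lat 66°, lon -59°

Write both endpoints as unit vectors p₁, p₂ with components (cos φ cos λ, cos φ sin λ, sin φ).
The central angle between the endpoints is δ = arccos(p₁·p₂) ≈ 1.187 rad (68.0°). The total great-circle distance is δ·R ≈ 1.187 × 3440 ≈ 4083 nmi, so the target fraction is f = 1000/4083 ≈ 0.245.
Interpolate at f ≈ 0.245 with slerp weights a = sin((1−f)δ)/sin δ ≈ 0.842, b = sin(fδ)/sin δ ≈ 0.309.
p = a·p₁ + b·p₂ ≈ (0.210, -0.349, 0.913); φ = arcsin(p_z) ≈ 65.99°, λ = atan2(p_y, p_x) ≈ -58.97°.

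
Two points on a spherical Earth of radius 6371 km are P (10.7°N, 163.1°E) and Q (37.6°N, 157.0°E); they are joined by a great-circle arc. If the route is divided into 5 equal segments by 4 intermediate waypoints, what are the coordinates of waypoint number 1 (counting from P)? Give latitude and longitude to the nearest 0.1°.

≈ (16.1°N, 162.1°E)

Write both endpoints as unit vectors p₁, p₂ with components (cos φ cos λ, cos φ sin λ, sin φ).
The central angle between the endpoints is δ = arccos(p₁·p₂) ≈ 0.479 rad (27.5°).
Interpolate at f = 1/5 with slerp weights a = sin((1−f)δ)/sin δ ≈ 0.811, b = sin(fδ)/sin δ ≈ 0.208.
p = a·p₁ + b·p₂ ≈ (-0.914, 0.296, 0.277); φ = arcsin(p_z) ≈ 16.10°, λ = atan2(p_y, p_x) ≈ 162.06°.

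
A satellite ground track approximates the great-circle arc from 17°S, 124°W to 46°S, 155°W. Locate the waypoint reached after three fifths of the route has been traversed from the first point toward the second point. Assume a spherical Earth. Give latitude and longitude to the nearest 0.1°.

Convert each endpoint to a unit vector on the sphere (x = cos φ cos λ, y = cos φ sin λ, z = sin φ).
The central angle between the endpoints is δ = arccos(p₁·p₂) ≈ 0.677 rad (38.8°).
Interpolate at f = 3/5 with slerp weights a = sin((1−f)δ)/sin δ ≈ 0.427, b = sin(fδ)/sin δ ≈ 0.631.
p = a·p₁ + b·p₂ ≈ (-0.625, -0.524, -0.579); φ = arcsin(p_z) ≈ -35.35°, λ = atan2(p_y, p_x) ≈ -140.06°.

≈ 35.3°S, 140.1°W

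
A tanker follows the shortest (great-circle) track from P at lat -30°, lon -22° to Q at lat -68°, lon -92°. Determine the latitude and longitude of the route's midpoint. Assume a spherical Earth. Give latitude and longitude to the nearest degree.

The haversine formula gives a central angle δ ≈ 0.959 rad (54.9°) between the endpoints.
Interpolate at f = 1/2 with slerp weights a = sin((1−f)δ)/sin δ ≈ 0.564, b = sin(fδ)/sin δ ≈ 0.564.
p = a·p₁ + b·p₂ ≈ (0.445, -0.394, -0.804); φ = arcsin(p_z) ≈ -53.54°, λ = atan2(p_y, p_x) ≈ -41.50°.

≈ lat -54°, lon -41°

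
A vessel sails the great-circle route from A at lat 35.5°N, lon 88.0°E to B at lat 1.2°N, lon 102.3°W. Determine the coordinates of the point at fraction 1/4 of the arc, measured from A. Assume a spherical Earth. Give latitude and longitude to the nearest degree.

≈ lat 68°N, lon 114°E

The haversine formula gives a central angle δ ≈ 2.479 rad (142.1°) between the endpoints.
Interpolate at f = 1/4 with slerp weights a = sin((1−f)δ)/sin δ ≈ 1.559, b = sin(fδ)/sin δ ≈ 0.945.
p = a·p₁ + b·p₂ ≈ (-0.157, 0.346, 0.925); φ = arcsin(p_z) ≈ 67.69°, λ = atan2(p_y, p_x) ≈ 114.42°.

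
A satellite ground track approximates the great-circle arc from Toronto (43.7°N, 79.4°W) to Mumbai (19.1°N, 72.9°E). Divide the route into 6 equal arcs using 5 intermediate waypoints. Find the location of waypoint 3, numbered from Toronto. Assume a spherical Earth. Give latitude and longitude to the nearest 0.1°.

The haversine formula gives a central angle δ ≈ 1.959 rad (112.3°) between the endpoints.
Interpolate at f = 3/6 with slerp weights a = sin((1−f)δ)/sin δ ≈ 0.897, b = sin(fδ)/sin δ ≈ 0.897.
p = a·p₁ + b·p₂ ≈ (0.369, 0.173, 0.913); φ = arcsin(p_z) ≈ 65.98°, λ = atan2(p_y, p_x) ≈ 25.11°.

≈ (66.0°N, 25.1°E)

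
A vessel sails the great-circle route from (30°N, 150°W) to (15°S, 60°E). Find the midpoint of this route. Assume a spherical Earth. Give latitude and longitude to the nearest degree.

The haversine formula gives a central angle δ ≈ 2.594 rad (148.6°) between the endpoints.
Interpolate at f = 1/2 with slerp weights a = sin((1−f)δ)/sin δ ≈ 1.850, b = sin(fδ)/sin δ ≈ 1.850.
p = a·p₁ + b·p₂ ≈ (-0.494, 0.746, 0.446); φ = arcsin(p_z) ≈ 26.49°, λ = atan2(p_y, p_x) ≈ 123.50°.

≈ (26°N, 123°E)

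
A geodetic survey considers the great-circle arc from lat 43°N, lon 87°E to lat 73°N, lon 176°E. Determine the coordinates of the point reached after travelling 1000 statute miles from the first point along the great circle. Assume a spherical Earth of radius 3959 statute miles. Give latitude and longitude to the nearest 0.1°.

Write both endpoints as unit vectors p₁, p₂ with components (cos φ cos λ, cos φ sin λ, sin φ).
The central angle between the endpoints is δ = arccos(p₁·p₂) ≈ 0.855 rad (49.0°). The total great-circle distance is δ·R ≈ 0.855 × 3959 ≈ 3386 mi, so the target fraction is f = 1000/3386 ≈ 0.295.
Interpolate at f ≈ 0.295 with slerp weights a = sin((1−f)δ)/sin δ ≈ 0.751, b = sin(fδ)/sin δ ≈ 0.331.
p = a·p₁ + b·p₂ ≈ (-0.068, 0.555, 0.829); φ = arcsin(p_z) ≈ 55.98°, λ = atan2(p_y, p_x) ≈ 96.96°.

≈ lat 56.0°N, lon 97.0°E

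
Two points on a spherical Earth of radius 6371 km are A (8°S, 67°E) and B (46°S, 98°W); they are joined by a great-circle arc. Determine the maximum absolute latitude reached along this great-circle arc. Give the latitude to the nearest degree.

The great circle lies in the plane with unit normal n̂ = (p₁ × p₂)/|p₁ × p₂|.
Here n̂_z ≈ -0.216; the vertex latitude is φ_max = arccos|n̂_z| ≈ 77.5°.

≈ 78°S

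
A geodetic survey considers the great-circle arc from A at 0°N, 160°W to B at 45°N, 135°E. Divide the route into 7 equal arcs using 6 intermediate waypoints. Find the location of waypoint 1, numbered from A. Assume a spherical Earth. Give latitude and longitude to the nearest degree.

≈ 8°N, 167°W

The haversine formula gives a central angle δ ≈ 1.267 rad (72.6°) between the endpoints.
Interpolate at f = 1/7 with slerp weights a = sin((1−f)δ)/sin δ ≈ 0.927, b = sin(fδ)/sin δ ≈ 0.189.
p = a·p₁ + b·p₂ ≈ (-0.966, -0.223, 0.133); φ = arcsin(p_z) ≈ 7.67°, λ = atan2(p_y, p_x) ≈ -167.01°.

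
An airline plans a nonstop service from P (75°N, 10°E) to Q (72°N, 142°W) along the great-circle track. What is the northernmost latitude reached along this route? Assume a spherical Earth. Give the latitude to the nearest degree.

The great circle lies in the plane with unit normal n̂ = (p₁ × p₂)/|p₁ × p₂|.
Here n̂_z ≈ -0.071; the vertex latitude is φ_max = arccos|n̂_z| ≈ 85.9°.
Check via Clairaut: cos φ_max = |cos φ₁| · sin C = cos(75.0°)·sin(15.9°) ≈ 0.071, again giving ≈ 85.9°.

≈ 86°N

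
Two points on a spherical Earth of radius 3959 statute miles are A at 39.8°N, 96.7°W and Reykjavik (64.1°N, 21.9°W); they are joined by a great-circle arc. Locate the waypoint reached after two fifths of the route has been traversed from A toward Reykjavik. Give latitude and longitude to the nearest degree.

The haversine formula gives a central angle δ ≈ 0.845 rad (48.4°) between the endpoints.
Interpolate at f = 2/5 with slerp weights a = sin((1−f)δ)/sin δ ≈ 0.649, b = sin(fδ)/sin δ ≈ 0.443.
p = a·p₁ + b·p₂ ≈ (0.121, -0.568, 0.814); φ = arcsin(p_z) ≈ 54.52°, λ = atan2(p_y, p_x) ≈ -77.92°.

≈ 55°N, 78°W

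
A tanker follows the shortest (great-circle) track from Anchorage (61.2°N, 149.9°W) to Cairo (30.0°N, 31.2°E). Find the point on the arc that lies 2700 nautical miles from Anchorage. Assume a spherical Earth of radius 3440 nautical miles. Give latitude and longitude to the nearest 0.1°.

≈ 73.8°N, 32.5°E

Write both endpoints as unit vectors p₁, p₂ with components (cos φ cos λ, cos φ sin λ, sin φ).
The central angle between the endpoints is δ = arccos(p₁·p₂) ≈ 1.550 rad (88.8°). The total great-circle distance is δ·R ≈ 1.550 × 3440 ≈ 5331 nmi, so the target fraction is f = 2700/5331 ≈ 0.506.
Interpolate at f ≈ 0.506 with slerp weights a = sin((1−f)δ)/sin δ ≈ 0.693, b = sin(fδ)/sin δ ≈ 0.707.
p = a·p₁ + b·p₂ ≈ (0.235, 0.150, 0.960); φ = arcsin(p_z) ≈ 73.82°, λ = atan2(p_y, p_x) ≈ 32.52°.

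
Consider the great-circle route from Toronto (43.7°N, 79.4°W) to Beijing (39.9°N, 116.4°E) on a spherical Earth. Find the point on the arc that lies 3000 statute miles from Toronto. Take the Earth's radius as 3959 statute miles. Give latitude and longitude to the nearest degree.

≈ 81°N, 147°W

Write both endpoints as unit vectors p₁, p₂ with components (cos φ cos λ, cos φ sin λ, sin φ).
The central angle between the endpoints is δ = arccos(p₁·p₂) ≈ 1.661 rad (95.2°). The total great-circle distance is δ·R ≈ 1.661 × 3959 ≈ 6578 mi, so the target fraction is f = 3000/6578 ≈ 0.456.
Interpolate at f ≈ 0.456 with slerp weights a = sin((1−f)δ)/sin δ ≈ 0.789, b = sin(fδ)/sin δ ≈ 0.690.
p = a·p₁ + b·p₂ ≈ (-0.131, -0.086, 0.988); φ = arcsin(p_z) ≈ 81.00°, λ = atan2(p_y, p_x) ≈ -146.51°.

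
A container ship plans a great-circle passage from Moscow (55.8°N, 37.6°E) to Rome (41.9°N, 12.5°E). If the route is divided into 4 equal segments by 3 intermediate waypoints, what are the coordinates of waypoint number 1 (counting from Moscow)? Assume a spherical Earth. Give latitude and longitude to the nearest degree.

Convert each endpoint to a unit vector on the sphere (x = cos φ cos λ, y = cos φ sin λ, z = sin φ).
The central angle between the endpoints is δ = arccos(p₁·p₂) ≈ 0.373 rad (21.4°).
Interpolate at f = 1/4 with slerp weights a = sin((1−f)δ)/sin δ ≈ 0.758, b = sin(fδ)/sin δ ≈ 0.256.
p = a·p₁ + b·p₂ ≈ (0.523, 0.301, 0.797); φ = arcsin(p_z) ≈ 52.88°, λ = atan2(p_y, p_x) ≈ 29.92°.

≈ 53°N, 30°E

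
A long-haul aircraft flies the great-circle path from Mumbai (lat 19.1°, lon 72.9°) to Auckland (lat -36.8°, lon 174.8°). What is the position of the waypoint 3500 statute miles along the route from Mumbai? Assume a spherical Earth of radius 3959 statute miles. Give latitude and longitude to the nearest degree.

Write both endpoints as unit vectors p₁, p₂ with components (cos φ cos λ, cos φ sin λ, sin φ).
The central angle between the endpoints is δ = arccos(p₁·p₂) ≈ 1.931 rad (110.6°). The total great-circle distance is δ·R ≈ 1.931 × 3959 ≈ 7643 mi, so the target fraction is f = 3500/7643 ≈ 0.458.
Interpolate at f ≈ 0.458 with slerp weights a = sin((1−f)δ)/sin δ ≈ 0.925, b = sin(fδ)/sin δ ≈ 0.826.
p = a·p₁ + b·p₂ ≈ (-0.402, 0.895, -0.192); φ = arcsin(p_z) ≈ -11.09°, λ = atan2(p_y, p_x) ≈ 114.17°.

≈ lat -11°, lon 114°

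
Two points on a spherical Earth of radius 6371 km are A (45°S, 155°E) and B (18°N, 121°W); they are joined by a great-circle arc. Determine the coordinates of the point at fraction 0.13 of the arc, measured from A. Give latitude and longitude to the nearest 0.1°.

Write both endpoints as unit vectors p₁, p₂ with components (cos φ cos λ, cos φ sin λ, sin φ).
The central angle between the endpoints is δ = arccos(p₁·p₂) ≈ 1.720 rad (98.5°).
Interpolate at f = 0.13 with slerp weights a = sin((1−f)δ)/sin δ ≈ 1.008, b = sin(fδ)/sin δ ≈ 0.224.
p = a·p₁ + b·p₂ ≈ (-0.756, 0.119, -0.644); φ = arcsin(p_z) ≈ -40.07°, λ = atan2(p_y, p_x) ≈ 171.08°.

≈ (40.1°S, 171.1°E)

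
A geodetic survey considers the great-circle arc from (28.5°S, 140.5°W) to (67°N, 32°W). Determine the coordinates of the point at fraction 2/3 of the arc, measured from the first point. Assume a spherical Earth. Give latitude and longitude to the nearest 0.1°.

≈ (45.7°N, 101.6°W)

Convert each endpoint to a unit vector on the sphere (x = cos φ cos λ, y = cos φ sin λ, z = sin φ).
The central angle between the endpoints is δ = arccos(p₁·p₂) ≈ 2.151 rad (123.2°).
Interpolate at f = 2/3 with slerp weights a = sin((1−f)δ)/sin δ ≈ 0.786, b = sin(fδ)/sin δ ≈ 1.184.
p = a·p₁ + b·p₂ ≈ (-0.140, -0.684, 0.715); φ = arcsin(p_z) ≈ 45.68°, λ = atan2(p_y, p_x) ≈ -101.58°.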